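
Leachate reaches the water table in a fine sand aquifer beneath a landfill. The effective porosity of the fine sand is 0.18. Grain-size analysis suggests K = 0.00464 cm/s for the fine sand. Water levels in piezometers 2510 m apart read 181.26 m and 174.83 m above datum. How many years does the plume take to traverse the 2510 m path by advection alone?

Convert K: 0.00464 cm/s × 864 = 4.009 m/day.
Hydraulic gradient i = (181.26 − 174.83) / 2510 = 6.43 / 2510 = 0.002562.
Darcy flux q = K · i = 4.009 × 0.002562 = 0.01027 m/day.
Seepage velocity v = q / n_e = 0.01027 / 0.18 = 0.05706 m/day.
Travel time t = L / v = 2510 / 0.05706 = 43992 days = 120.4 years.

120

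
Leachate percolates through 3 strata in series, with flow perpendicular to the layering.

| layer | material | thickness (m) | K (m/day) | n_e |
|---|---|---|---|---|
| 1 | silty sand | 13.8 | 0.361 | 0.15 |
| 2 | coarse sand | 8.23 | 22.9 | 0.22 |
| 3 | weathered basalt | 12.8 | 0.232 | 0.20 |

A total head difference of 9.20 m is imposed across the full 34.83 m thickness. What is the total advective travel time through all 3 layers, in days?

65.6

With flow normal to the layers, continuity requires the same specific discharge q through every layer.
Σ(b_i/K_i) = 13.8/0.361 + 8.23/22.9 + 12.8/0.232 = 93.76 d.
q = Δh / Σ(b_i/K_i) = 9.20 / 93.76 = 0.09812 m/day.
In each layer the seepage velocity is v_i = q/n_i, so the layer transit time is t_i = b_i·n_i / q:
  layer 1 (silty sand): t_1 = 13.8 × 0.15 / 0.09812 = 21.10 d
  layer 2 (coarse sand): t_2 = 8.23 × 0.22 / 0.09812 = 18.45 d
  layer 3 (weathered basalt): t_3 = 12.8 × 0.20 / 0.09812 = 26.09 d
Total t = Σ t_i = 65.64 days.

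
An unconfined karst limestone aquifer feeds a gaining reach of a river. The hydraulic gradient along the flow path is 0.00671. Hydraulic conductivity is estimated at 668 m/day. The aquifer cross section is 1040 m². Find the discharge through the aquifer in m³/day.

4660

Hydraulic gradient i = 0.00671.
Darcy's law: Q = K · A · i = 668.0 × 1040 × 0.006710 = 4662 m³/day.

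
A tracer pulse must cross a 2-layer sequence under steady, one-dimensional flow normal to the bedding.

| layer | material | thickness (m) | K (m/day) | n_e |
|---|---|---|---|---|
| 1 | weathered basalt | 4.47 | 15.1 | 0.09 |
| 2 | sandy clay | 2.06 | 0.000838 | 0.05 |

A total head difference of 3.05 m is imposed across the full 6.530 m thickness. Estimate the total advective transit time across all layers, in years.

With flow normal to the layers, continuity requires the same specific discharge q through every layer.
Σ(b_i/K_i) = 4.47/15.1 + 2.06/0.000838 = 2459 d.
q = Δh / Σ(b_i/K_i) = 3.05 / 2459 = 0.001241 m/day.
In each layer the seepage velocity is v_i = q/n_i, so the layer transit time is t_i = b_i·n_i / q:
  layer 1 (weathered basalt): t_1 = 4.47 × 0.09 / 0.001241 = 324.3 d
  layer 2 (sandy clay): t_2 = 2.06 × 0.05 / 0.001241 = 83.03 d
Total t = Σ t_i = 407.3 days = 1.115 years.

1.12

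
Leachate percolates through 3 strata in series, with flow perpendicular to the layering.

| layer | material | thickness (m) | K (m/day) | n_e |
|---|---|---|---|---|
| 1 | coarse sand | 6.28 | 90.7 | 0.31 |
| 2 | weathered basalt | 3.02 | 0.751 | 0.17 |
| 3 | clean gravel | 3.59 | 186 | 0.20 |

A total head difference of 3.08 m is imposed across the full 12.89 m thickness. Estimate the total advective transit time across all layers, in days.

4.24

With flow normal to the layers, continuity requires the same specific discharge q through every layer.
Σ(b_i/K_i) = 6.28/90.7 + 3.02/0.751 + 3.59/186 = 4.110 d.
q = Δh / Σ(b_i/K_i) = 3.08 / 4.110 = 0.7494 m/day.
In each layer the seepage velocity is v_i = q/n_i, so the layer transit time is t_i = b_i·n_i / q:
  layer 1 (coarse sand): t_1 = 6.28 × 0.31 / 0.7494 = 2.598 d
  layer 2 (weathered basalt): t_2 = 3.02 × 0.17 / 0.7494 = 0.6851 d
  layer 3 (clean gravel): t_3 = 3.59 × 0.20 / 0.7494 = 0.9581 d
Total t = Σ t_i = 4.241 days.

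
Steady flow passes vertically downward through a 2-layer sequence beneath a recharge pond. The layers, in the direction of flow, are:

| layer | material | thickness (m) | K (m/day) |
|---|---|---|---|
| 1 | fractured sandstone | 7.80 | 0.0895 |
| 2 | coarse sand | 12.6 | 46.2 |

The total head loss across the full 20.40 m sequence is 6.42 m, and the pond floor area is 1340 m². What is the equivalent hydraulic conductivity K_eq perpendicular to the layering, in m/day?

0.233

Flow is perpendicular to layering, so the layers act in series and the equivalent K is the thickness-weighted harmonic mean.
Total thickness L = 7.80 + 12.6 = 20.40 m.
Σ(b_i/K_i) = 7.80/0.0895 + 12.6/46.2 = 87.42 d.
K_eq = L / Σ(b_i/K_i) = 20.40 / 87.42 = 0.2333 m/day.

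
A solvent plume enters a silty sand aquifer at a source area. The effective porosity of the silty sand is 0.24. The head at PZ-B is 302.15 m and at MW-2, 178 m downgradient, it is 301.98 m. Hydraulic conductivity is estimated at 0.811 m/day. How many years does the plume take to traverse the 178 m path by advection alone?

151

Hydraulic gradient i = (302.15 − 301.98) / 178 = 0.17 / 178 = 0.0009551.
Darcy flux q = K · i = 0.8110 × 0.0009551 = 0.0007746 m/day.
Seepage velocity v = q / n_e = 0.0007746 / 0.24 = 0.003227 m/day.
Travel time t = L / v = 178 / 0.003227 = 55155 days = 151.0 years.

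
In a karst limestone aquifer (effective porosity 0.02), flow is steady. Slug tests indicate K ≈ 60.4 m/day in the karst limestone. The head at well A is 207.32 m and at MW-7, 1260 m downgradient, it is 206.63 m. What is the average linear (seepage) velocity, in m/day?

1.65

Hydraulic gradient i = (207.32 − 206.63) / 1260 = 0.69 / 1260 = 0.0005476.
Darcy flux q = K · i = 60.40 × 0.0005476 = 0.03308 m/day.
Seepage velocity v = q / n_e = 0.03308 / 0.02 = 1.654 m/day.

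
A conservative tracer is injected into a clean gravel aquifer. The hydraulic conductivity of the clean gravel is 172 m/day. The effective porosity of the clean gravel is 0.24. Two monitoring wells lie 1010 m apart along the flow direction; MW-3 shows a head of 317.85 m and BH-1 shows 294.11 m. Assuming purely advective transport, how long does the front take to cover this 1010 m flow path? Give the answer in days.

Hydraulic gradient i = (317.85 − 294.11) / 1010 = 23.74 / 1010 = 0.02350.
Darcy flux q = K · i = 172.0 × 0.02350 = 4.043 m/day.
Seepage velocity v = q / n_e = 4.043 / 0.24 = 16.85 m/day.
Travel time t = L / v = 1010 / 16.85 = 59.96 days.

60.0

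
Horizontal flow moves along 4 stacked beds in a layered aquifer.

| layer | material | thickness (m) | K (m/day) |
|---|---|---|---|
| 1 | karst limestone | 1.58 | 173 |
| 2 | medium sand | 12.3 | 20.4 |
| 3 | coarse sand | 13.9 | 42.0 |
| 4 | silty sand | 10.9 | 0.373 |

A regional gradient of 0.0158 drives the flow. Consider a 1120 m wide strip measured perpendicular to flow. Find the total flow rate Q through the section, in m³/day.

19700

Flow is parallel to layering, so each bed carries its own Darcy discharge and the transmissivities add.
Σ(K_i·b_i) = 173×1.58 + 20.4×12.3 + 42.0×13.9 + 0.373×10.9 = 1112 m²/day.
Hydraulic gradient i = 0.0158.
Q = Σ(K_i·b_i) · W · i = 1112 × 1120 × 0.01580 = 19680 m³/day.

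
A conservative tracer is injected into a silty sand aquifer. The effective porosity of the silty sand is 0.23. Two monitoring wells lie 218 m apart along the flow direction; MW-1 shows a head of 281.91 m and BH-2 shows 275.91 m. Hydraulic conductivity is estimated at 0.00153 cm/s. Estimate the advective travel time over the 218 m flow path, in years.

3.77

Convert K: 0.00153 cm/s × 864 = 1.322 m/day.
Hydraulic gradient i = (281.91 − 275.91) / 218 = 6 / 218 = 0.02752.
Darcy flux q = K · i = 1.322 × 0.02752 = 0.03638 m/day.
Seepage velocity v = q / n_e = 0.03638 / 0.23 = 0.1582 m/day.
Travel time t = L / v = 218 / 0.1582 = 1378 days = 3.773 years.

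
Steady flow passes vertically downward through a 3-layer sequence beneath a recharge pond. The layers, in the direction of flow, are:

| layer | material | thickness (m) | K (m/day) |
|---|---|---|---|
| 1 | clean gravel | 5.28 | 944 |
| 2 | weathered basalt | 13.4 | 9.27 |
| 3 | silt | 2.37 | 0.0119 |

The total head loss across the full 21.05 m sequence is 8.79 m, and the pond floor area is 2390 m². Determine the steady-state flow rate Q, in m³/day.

Flow is perpendicular to layering, so the layers act in series and the equivalent K is the thickness-weighted harmonic mean.
Total thickness L = 5.28 + 13.4 + 2.37 = 21.05 m.
Σ(b_i/K_i) = 5.28/944 + 13.4/9.27 + 2.37/0.0119 = 200.6 d.
K_eq = L / Σ(b_i/K_i) = 21.05 / 200.6 = 0.1049 m/day.
Q = K_eq · A · (Δh/L) = 0.1049 × 2390 × (8.79/21.05) = 104.7 m³/day.

105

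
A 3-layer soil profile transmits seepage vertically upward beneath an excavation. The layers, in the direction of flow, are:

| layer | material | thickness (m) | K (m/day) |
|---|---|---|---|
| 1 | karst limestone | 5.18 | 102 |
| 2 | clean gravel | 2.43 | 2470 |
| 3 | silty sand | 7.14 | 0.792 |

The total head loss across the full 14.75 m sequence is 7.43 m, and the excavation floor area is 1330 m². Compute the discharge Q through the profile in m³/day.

1090

Flow is perpendicular to layering, so the layers act in series and the equivalent K is the thickness-weighted harmonic mean.
Total thickness L = 5.18 + 2.43 + 7.14 = 14.75 m.
Σ(b_i/K_i) = 5.18/102 + 2.43/2470 + 7.14/0.792 = 9.067 d.
K_eq = L / Σ(b_i/K_i) = 14.75 / 9.067 = 1.627 m/day.
Q = K_eq · A · (Δh/L) = 1.627 × 1330 × (7.43/14.75) = 1090 m³/day.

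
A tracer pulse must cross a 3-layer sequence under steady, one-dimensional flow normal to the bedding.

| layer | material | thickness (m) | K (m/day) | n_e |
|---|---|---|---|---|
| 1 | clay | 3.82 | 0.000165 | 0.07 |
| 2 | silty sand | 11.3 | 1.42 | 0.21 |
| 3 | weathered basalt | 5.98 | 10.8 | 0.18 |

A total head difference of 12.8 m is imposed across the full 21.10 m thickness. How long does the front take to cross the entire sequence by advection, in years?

18.4

With flow normal to the layers, continuity requires the same specific discharge q through every layer.
Σ(b_i/K_i) = 3.82/0.000165 + 11.3/1.42 + 5.98/10.8 = 23160 d.
q = Δh / Σ(b_i/K_i) = 12.8 / 23160 = 0.0005527 m/day.
In each layer the seepage velocity is v_i = q/n_i, so the layer transit time is t_i = b_i·n_i / q:
  layer 1 (clay): t_1 = 3.82 × 0.07 / 0.0005527 = 483.8 d
  layer 2 (silty sand): t_2 = 11.3 × 0.21 / 0.0005527 = 4294 d
  layer 3 (weathered basalt): t_3 = 5.98 × 0.18 / 0.0005527 = 1948 d
Total t = Σ t_i = 6725 days = 18.41 years.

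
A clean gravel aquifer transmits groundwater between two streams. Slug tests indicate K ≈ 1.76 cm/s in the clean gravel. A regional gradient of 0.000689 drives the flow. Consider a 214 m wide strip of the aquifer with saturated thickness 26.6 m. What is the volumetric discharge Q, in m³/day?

5960

Convert K: 1.76 cm/s × 864 = 1521 m/day.
Cross-sectional area A = 214 × 26.6 = 5692 m².
Hydraulic gradient i = 0.000689.
Darcy's law: Q = K · A · i = 1521 × 5692 × 0.0006890 = 5964 m³/day.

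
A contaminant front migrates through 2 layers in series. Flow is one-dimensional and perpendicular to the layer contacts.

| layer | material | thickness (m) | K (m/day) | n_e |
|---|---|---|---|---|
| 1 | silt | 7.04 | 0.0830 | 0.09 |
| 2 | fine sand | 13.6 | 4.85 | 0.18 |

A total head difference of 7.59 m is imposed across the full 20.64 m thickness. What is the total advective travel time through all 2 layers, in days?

35.6

With flow normal to the layers, continuity requires the same specific discharge q through every layer.
Σ(b_i/K_i) = 7.04/0.0830 + 13.6/4.85 = 87.62 d.
q = Δh / Σ(b_i/K_i) = 7.59 / 87.62 = 0.08662 m/day.
In each layer the seepage velocity is v_i = q/n_i, so the layer transit time is t_i = b_i·n_i / q:
  layer 1 (silt): t_1 = 7.04 × 0.09 / 0.08662 = 7.315 d
  layer 2 (fine sand): t_2 = 13.6 × 0.18 / 0.08662 = 28.26 d
Total t = Σ t_i = 35.58 days.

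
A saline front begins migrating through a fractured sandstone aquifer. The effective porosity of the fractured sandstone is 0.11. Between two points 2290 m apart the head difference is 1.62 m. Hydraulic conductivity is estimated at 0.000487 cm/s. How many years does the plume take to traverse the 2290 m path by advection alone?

2320

Convert K: 0.000487 cm/s × 864 = 0.4208 m/day.
Hydraulic gradient i = Δh / L = 1.62 / 2290 = 0.0007074.
Darcy flux q = K · i = 0.4208 × 0.0007074 = 0.0002977 m/day.
Seepage velocity v = q / n_e = 0.0002977 / 0.11 = 0.002706 m/day.
Travel time t = L / v = 2290 / 0.002706 = 8.463e+05 days = 2317 years.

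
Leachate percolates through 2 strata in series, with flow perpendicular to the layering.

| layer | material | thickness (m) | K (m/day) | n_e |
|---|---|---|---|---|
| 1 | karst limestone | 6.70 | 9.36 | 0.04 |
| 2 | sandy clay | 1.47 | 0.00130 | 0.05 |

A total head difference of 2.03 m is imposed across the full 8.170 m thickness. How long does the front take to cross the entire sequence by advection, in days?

190

With flow normal to the layers, continuity requires the same specific discharge q through every layer.
Σ(b_i/K_i) = 6.70/9.36 + 1.47/0.00130 = 1131 d.
q = Δh / Σ(b_i/K_i) = 2.03 / 1131 = 0.001794 m/day.
In each layer the seepage velocity is v_i = q/n_i, so the layer transit time is t_i = b_i·n_i / q:
  layer 1 (karst limestone): t_1 = 6.70 × 0.04 / 0.001794 = 149.4 d
  layer 2 (sandy clay): t_2 = 1.47 × 0.05 / 0.001794 = 40.97 d
Total t = Σ t_i = 190.3 days.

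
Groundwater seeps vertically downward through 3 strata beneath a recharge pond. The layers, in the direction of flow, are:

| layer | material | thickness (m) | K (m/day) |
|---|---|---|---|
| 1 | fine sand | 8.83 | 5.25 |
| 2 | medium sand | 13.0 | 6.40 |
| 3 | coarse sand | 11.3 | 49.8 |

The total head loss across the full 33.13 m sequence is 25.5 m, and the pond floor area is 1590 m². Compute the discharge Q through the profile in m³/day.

10300

Flow is perpendicular to layering, so the layers act in series and the equivalent K is the thickness-weighted harmonic mean.
Total thickness L = 8.83 + 13.0 + 11.3 = 33.13 m.
Σ(b_i/K_i) = 8.83/5.25 + 13.0/6.40 + 11.3/49.8 = 3.940 d.
K_eq = L / Σ(b_i/K_i) = 33.13 / 3.940 = 8.408 m/day.
Q = K_eq · A · (Δh/L) = 8.408 × 1590 × (25.5/33.13) = 10290 m³/day.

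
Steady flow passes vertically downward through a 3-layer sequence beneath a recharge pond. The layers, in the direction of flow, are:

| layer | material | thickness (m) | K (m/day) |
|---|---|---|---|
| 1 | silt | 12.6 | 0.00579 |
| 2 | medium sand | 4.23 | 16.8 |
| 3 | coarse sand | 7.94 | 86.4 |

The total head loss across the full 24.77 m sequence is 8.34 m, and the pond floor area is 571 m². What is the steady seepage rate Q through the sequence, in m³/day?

Flow is perpendicular to layering, so the layers act in series and the equivalent K is the thickness-weighted harmonic mean.
Total thickness L = 12.6 + 4.23 + 7.94 = 24.77 m.
Σ(b_i/K_i) = 12.6/0.00579 + 4.23/16.8 + 7.94/86.4 = 2177 d.
K_eq = L / Σ(b_i/K_i) = 24.77 / 2177 = 0.01138 m/day.
Q = K_eq · A · (Δh/L) = 0.01138 × 571 × (8.34/24.77) = 2.188 m³/day.

2.19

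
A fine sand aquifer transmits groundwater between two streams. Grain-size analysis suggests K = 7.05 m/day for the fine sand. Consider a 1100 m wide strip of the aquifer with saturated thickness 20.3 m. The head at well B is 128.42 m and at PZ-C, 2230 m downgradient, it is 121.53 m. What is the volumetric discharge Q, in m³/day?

Cross-sectional area A = 1100 × 20.3 = 22330 m².
Hydraulic gradient i = (128.42 − 121.53) / 2230 = 6.89 / 2230 = 0.003090.
Darcy's law: Q = K · A · i = 7.050 × 22330 × 0.003090 = 486.4 m³/day.

486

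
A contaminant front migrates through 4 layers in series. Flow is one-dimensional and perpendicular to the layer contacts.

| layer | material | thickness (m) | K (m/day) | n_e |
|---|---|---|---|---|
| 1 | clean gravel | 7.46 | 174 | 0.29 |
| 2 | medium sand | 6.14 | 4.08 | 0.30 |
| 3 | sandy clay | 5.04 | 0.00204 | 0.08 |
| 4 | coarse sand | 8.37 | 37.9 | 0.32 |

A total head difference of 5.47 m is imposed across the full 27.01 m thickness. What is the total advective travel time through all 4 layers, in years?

8.77

With flow normal to the layers, continuity requires the same specific discharge q through every layer.
Σ(b_i/K_i) = 7.46/174 + 6.14/4.08 + 5.04/0.00204 + 8.37/37.9 = 2472 d.
q = Δh / Σ(b_i/K_i) = 5.47 / 2472 = 0.002212 m/day.
In each layer the seepage velocity is v_i = q/n_i, so the layer transit time is t_i = b_i·n_i / q:
  layer 1 (clean gravel): t_1 = 7.46 × 0.29 / 0.002212 = 977.8 d
  layer 2 (medium sand): t_2 = 6.14 × 0.30 / 0.002212 = 832.6 d
  layer 3 (sandy clay): t_3 = 5.04 × 0.08 / 0.002212 = 182.2 d
  layer 4 (coarse sand): t_4 = 8.37 × 0.32 / 0.002212 = 1211 d
Total t = Σ t_i = 3203 days = 8.770 years.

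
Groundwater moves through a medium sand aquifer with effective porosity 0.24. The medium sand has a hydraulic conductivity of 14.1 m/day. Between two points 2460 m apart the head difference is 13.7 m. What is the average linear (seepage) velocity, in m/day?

Hydraulic gradient i = Δh / L = 13.7 / 2460 = 0.005569.
Darcy flux q = K · i = 14.10 × 0.005569 = 0.07852 m/day.
Seepage velocity v = q / n_e = 0.07852 / 0.24 = 0.3272 m/day.

0.327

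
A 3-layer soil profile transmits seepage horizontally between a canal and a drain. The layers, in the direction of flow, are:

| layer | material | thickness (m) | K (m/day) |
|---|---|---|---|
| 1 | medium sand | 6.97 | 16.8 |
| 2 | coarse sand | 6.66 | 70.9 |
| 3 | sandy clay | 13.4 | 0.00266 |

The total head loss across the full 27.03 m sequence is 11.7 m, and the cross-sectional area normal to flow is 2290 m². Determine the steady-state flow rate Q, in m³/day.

5.32

Flow is perpendicular to layering, so the layers act in series and the equivalent K is the thickness-weighted harmonic mean.
Total thickness L = 6.97 + 6.66 + 13.4 = 27.03 m.
Σ(b_i/K_i) = 6.97/16.8 + 6.66/70.9 + 13.4/0.00266 = 5038 d.
K_eq = L / Σ(b_i/K_i) = 27.03 / 5038 = 0.005365 m/day.
Q = K_eq · A · (Δh/L) = 0.005365 × 2290 × (11.7/27.03) = 5.318 m³/day.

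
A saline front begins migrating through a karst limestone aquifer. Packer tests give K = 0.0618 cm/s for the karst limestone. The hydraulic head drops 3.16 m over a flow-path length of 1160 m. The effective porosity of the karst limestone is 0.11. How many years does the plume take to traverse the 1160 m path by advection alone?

Convert K: 0.0618 cm/s × 864 = 53.40 m/day.
Hydraulic gradient i = Δh / L = 3.16 / 1160 = 0.002724.
Darcy flux q = K · i = 53.40 × 0.002724 = 0.1455 m/day.
Seepage velocity v = q / n_e = 0.1455 / 0.11 = 1.322 m/day.
Travel time t = L / v = 1160 / 1.322 = 877.2 days = 2.402 years.

2.40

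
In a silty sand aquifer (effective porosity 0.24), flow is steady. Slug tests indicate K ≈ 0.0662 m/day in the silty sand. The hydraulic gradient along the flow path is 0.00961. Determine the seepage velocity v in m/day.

Hydraulic gradient i = 0.00961.
Darcy flux q = K · i = 0.06620 × 0.009610 = 0.0006362 m/day.
Seepage velocity v = q / n_e = 0.0006362 / 0.24 = 0.002651 m/day.

0.00265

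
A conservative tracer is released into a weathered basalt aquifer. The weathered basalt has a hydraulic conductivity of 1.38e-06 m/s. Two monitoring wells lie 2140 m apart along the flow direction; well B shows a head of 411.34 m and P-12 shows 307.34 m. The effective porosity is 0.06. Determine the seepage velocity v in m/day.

Convert K: 1.38e-06 m/s × 86400 = 0.1192 m/day.
Hydraulic gradient i = (411.34 − 307.34) / 2140 = 104 / 2140 = 0.04860.
Darcy flux q = K · i = 0.1192 × 0.04860 = 0.005794 m/day.
Seepage velocity v = q / n_e = 0.005794 / 0.06 = 0.09657 m/day.

0.0966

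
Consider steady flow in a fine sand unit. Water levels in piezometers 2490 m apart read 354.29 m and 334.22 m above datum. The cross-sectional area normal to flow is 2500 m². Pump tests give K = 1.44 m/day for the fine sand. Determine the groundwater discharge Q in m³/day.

Hydraulic gradient i = (354.29 − 334.22) / 2490 = 20.07 / 2490 = 0.008060.
Darcy's law: Q = K · A · i = 1.440 × 2500 × 0.008060 = 29.02 m³/day.

29.0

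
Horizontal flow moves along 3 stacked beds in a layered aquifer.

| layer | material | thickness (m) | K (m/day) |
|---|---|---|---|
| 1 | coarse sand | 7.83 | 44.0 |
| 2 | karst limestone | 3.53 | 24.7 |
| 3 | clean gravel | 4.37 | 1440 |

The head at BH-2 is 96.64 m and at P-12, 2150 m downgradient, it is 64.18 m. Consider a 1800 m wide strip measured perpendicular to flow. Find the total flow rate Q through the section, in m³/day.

Flow is parallel to layering, so each bed carries its own Darcy discharge and the transmissivities add.
Σ(K_i·b_i) = 44.0×7.83 + 24.7×3.53 + 1440×4.37 = 6725 m²/day.
Hydraulic gradient i = (96.64 − 64.18) / 2150 = 32.46 / 2150 = 0.01510.
Q = Σ(K_i·b_i) · W · i = 6725 × 1800 × 0.01510 = 1.827e+05 m³/day.

183000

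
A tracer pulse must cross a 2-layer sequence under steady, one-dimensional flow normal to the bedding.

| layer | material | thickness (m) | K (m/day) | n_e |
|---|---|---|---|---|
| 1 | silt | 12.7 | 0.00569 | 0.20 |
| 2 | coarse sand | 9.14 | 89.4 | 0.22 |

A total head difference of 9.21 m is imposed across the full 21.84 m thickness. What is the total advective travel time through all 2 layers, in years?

3.02

With flow normal to the layers, continuity requires the same specific discharge q through every layer.
Σ(b_i/K_i) = 12.7/0.00569 + 9.14/89.4 = 2232 d.
q = Δh / Σ(b_i/K_i) = 9.21 / 2232 = 0.004126 m/day.
In each layer the seepage velocity is v_i = q/n_i, so the layer transit time is t_i = b_i·n_i / q:
  layer 1 (silt): t_1 = 12.7 × 0.20 / 0.004126 = 615.6 d
  layer 2 (coarse sand): t_2 = 9.14 × 0.22 / 0.004126 = 487.3 d
Total t = Σ t_i = 1103 days = 3.020 years.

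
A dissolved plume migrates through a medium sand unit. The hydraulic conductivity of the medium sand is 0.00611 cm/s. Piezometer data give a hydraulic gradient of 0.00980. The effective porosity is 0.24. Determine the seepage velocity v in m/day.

Convert K: 0.00611 cm/s × 864 = 5.279 m/day.
Hydraulic gradient i = 0.00980.
Darcy flux q = K · i = 5.279 × 0.009800 = 0.05173 m/day.
Seepage velocity v = q / n_e = 0.05173 / 0.24 = 0.2156 m/day.

0.216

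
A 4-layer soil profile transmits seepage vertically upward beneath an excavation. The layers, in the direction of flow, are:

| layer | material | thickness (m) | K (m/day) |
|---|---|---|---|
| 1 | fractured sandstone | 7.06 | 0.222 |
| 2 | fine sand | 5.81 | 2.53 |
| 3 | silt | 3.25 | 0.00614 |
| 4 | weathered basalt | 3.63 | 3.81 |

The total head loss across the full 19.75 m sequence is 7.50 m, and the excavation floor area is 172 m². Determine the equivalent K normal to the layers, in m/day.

Flow is perpendicular to layering, so the layers act in series and the equivalent K is the thickness-weighted harmonic mean.
Total thickness L = 7.06 + 5.81 + 3.25 + 3.63 = 19.75 m.
Σ(b_i/K_i) = 7.06/0.222 + 5.81/2.53 + 3.25/0.00614 + 3.63/3.81 = 564.4 d.
K_eq = L / Σ(b_i/K_i) = 19.75 / 564.4 = 0.03499 m/day.

0.0350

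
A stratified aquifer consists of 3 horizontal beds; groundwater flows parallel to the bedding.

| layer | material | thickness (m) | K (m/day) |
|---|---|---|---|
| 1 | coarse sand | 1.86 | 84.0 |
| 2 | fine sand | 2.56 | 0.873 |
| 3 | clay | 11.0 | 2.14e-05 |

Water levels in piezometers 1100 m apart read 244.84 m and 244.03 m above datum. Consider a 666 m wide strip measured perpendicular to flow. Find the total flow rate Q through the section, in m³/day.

Flow is parallel to layering, so each bed carries its own Darcy discharge and the transmissivities add.
Σ(K_i·b_i) = 84.0×1.86 + 0.873×2.56 + 2.14e-05×11.0 = 158.5 m²/day.
Hydraulic gradient i = (244.84 − 244.03) / 1100 = 0.81 / 1100 = 0.0007364.
Q = Σ(K_i·b_i) · W · i = 158.5 × 666 × 0.0007364 = 77.72 m³/day.

77.7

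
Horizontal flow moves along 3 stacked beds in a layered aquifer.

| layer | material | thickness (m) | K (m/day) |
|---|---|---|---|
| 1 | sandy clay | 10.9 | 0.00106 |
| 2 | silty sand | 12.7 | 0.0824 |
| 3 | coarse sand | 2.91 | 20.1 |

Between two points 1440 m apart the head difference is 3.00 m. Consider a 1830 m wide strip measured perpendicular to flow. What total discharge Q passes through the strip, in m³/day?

Flow is parallel to layering, so each bed carries its own Darcy discharge and the transmissivities add.
Σ(K_i·b_i) = 0.00106×10.9 + 0.0824×12.7 + 20.1×2.91 = 59.55 m²/day.
Hydraulic gradient i = Δh / L = 3.00 / 1440 = 0.002083.
Q = Σ(K_i·b_i) · W · i = 59.55 × 1830 × 0.002083 = 227.0 m³/day.

227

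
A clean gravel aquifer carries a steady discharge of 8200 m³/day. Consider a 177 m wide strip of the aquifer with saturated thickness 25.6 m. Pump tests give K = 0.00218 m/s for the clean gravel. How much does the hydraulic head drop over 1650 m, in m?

15.9

Convert K: 0.00218 m/s × 86400 = 188.4 m/day.
Cross-sectional area A = 177 × 25.6 = 4531 m².
From Q = K·A·i, i = Q / (K·A) = 8200 / (188.4 × 4531) = 0.009608.
Head loss Δh = i · L = 0.009608 × 1650 = 15.85 m.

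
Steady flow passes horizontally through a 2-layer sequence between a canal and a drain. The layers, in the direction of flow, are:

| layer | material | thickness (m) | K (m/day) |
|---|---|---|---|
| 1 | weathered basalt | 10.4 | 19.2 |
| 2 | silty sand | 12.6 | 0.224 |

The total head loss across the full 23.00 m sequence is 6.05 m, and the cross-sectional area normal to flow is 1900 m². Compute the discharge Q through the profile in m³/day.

Flow is perpendicular to layering, so the layers act in series and the equivalent K is the thickness-weighted harmonic mean.
Total thickness L = 10.4 + 12.6 = 23.00 m.
Σ(b_i/K_i) = 10.4/19.2 + 12.6/0.224 = 56.79 d.
K_eq = L / Σ(b_i/K_i) = 23.00 / 56.79 = 0.4050 m/day.
Q = K_eq · A · (Δh/L) = 0.4050 × 1900 × (6.05/23.00) = 202.4 m³/day.

202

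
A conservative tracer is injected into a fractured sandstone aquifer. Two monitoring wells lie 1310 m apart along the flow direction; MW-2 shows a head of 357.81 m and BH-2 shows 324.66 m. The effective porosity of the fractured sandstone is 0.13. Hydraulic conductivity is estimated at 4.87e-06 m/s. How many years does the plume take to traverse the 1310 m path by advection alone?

43.8

Convert K: 4.87e-06 m/s × 86400 = 0.4208 m/day.
Hydraulic gradient i = (357.81 − 324.66) / 1310 = 33.15 / 1310 = 0.02531.
Darcy flux q = K · i = 0.4208 × 0.02531 = 0.01065 m/day.
Seepage velocity v = q / n_e = 0.01065 / 0.13 = 0.08191 m/day.
Travel time t = L / v = 1310 / 0.08191 = 15994 days = 43.79 years.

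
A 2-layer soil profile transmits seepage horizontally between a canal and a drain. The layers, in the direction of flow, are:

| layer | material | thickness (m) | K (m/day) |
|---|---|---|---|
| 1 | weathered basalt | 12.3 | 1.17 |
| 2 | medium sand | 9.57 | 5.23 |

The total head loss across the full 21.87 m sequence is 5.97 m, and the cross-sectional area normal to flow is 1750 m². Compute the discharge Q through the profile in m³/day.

846

Flow is perpendicular to layering, so the layers act in series and the equivalent K is the thickness-weighted harmonic mean.
Total thickness L = 12.3 + 9.57 = 21.87 m.
Σ(b_i/K_i) = 12.3/1.17 + 9.57/5.23 = 12.34 d.
K_eq = L / Σ(b_i/K_i) = 21.87 / 12.34 = 1.772 m/day.
Q = K_eq · A · (Δh/L) = 1.772 × 1750 × (5.97/21.87) = 846.5 m³/day.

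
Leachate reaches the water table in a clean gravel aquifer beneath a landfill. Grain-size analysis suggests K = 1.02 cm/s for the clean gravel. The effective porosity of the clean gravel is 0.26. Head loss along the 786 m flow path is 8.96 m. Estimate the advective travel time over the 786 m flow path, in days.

Convert K: 1.02 cm/s × 864 = 881.3 m/day.
Hydraulic gradient i = Δh / L = 8.96 / 786 = 0.01140.
Darcy flux q = K · i = 881.3 × 0.01140 = 10.05 m/day.
Seepage velocity v = q / n_e = 10.05 / 0.26 = 38.64 m/day.
Travel time t = L / v = 786 / 38.64 = 20.34 days.

20.3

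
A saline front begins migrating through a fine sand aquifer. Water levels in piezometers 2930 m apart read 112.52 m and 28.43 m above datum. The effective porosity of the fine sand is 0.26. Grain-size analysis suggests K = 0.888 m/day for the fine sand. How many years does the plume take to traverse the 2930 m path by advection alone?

Hydraulic gradient i = (112.52 − 28.43) / 2930 = 84.09 / 2930 = 0.02870.
Darcy flux q = K · i = 0.8880 × 0.02870 = 0.02549 m/day.
Seepage velocity v = q / n_e = 0.02549 / 0.26 = 0.09802 m/day.
Travel time t = L / v = 2930 / 0.09802 = 29892 days = 81.84 years.

81.8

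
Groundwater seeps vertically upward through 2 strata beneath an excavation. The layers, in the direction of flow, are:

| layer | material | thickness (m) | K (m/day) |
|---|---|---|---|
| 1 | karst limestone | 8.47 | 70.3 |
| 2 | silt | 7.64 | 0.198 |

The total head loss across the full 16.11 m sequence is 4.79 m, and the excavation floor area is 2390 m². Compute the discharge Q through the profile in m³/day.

Flow is perpendicular to layering, so the layers act in series and the equivalent K is the thickness-weighted harmonic mean.
Total thickness L = 8.47 + 7.64 = 16.11 m.
Σ(b_i/K_i) = 8.47/70.3 + 7.64/0.198 = 38.71 d.
K_eq = L / Σ(b_i/K_i) = 16.11 / 38.71 = 0.4162 m/day.
Q = K_eq · A · (Δh/L) = 0.4162 × 2390 × (4.79/16.11) = 295.8 m³/day.

296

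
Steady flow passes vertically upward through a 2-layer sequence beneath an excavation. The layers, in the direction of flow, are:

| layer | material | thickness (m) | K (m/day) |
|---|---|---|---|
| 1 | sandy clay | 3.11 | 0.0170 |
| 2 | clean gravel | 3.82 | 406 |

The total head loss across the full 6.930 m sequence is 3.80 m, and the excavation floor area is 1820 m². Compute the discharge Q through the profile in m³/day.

Flow is perpendicular to layering, so the layers act in series and the equivalent K is the thickness-weighted harmonic mean.
Total thickness L = 3.11 + 3.82 = 6.930 m.
Σ(b_i/K_i) = 3.11/0.0170 + 3.82/406 = 183.0 d.
K_eq = L / Σ(b_i/K_i) = 6.930 / 183.0 = 0.03788 m/day.
Q = K_eq · A · (Δh/L) = 0.03788 × 1820 × (3.80/6.930) = 37.80 m³/day.

37.8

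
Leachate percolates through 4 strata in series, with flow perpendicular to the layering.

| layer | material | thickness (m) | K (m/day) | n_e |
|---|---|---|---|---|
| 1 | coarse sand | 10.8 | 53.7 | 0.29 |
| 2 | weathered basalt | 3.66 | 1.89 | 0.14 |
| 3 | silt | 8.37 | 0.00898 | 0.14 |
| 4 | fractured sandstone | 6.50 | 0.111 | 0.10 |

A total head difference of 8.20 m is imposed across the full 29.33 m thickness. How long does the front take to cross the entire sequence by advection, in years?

With flow normal to the layers, continuity requires the same specific discharge q through every layer.
Σ(b_i/K_i) = 10.8/53.7 + 3.66/1.89 + 8.37/0.00898 + 6.50/0.111 = 992.8 d.
q = Δh / Σ(b_i/K_i) = 8.20 / 992.8 = 0.008260 m/day.
In each layer the seepage velocity is v_i = q/n_i, so the layer transit time is t_i = b_i·n_i / q:
  layer 1 (coarse sand): t_1 = 10.8 × 0.29 / 0.008260 = 379.2 d
  layer 2 (weathered basalt): t_2 = 3.66 × 0.14 / 0.008260 = 62.04 d
  layer 3 (silt): t_3 = 8.37 × 0.14 / 0.008260 = 141.9 d
  layer 4 (fractured sandstone): t_4 = 6.50 × 0.10 / 0.008260 = 78.69 d
Total t = Σ t_i = 661.8 days = 1.812 years.

1.81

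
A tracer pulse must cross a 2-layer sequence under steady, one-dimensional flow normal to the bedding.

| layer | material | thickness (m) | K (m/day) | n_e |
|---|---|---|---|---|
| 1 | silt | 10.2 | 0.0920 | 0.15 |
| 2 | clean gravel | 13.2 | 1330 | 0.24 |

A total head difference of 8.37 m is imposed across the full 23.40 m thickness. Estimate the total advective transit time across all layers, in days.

62.2

With flow normal to the layers, continuity requires the same specific discharge q through every layer.
Σ(b_i/K_i) = 10.2/0.0920 + 13.2/1330 = 110.9 d.
q = Δh / Σ(b_i/K_i) = 8.37 / 110.9 = 0.07549 m/day.
In each layer the seepage velocity is v_i = q/n_i, so the layer transit time is t_i = b_i·n_i / q:
  layer 1 (silt): t_1 = 10.2 × 0.15 / 0.07549 = 20.27 d
  layer 2 (clean gravel): t_2 = 13.2 × 0.24 / 0.07549 = 41.97 d
Total t = Σ t_i = 62.24 days.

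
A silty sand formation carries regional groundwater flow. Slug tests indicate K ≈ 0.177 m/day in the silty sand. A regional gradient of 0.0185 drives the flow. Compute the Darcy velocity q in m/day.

0.00327

Hydraulic gradient i = 0.0185.
Specific discharge q = K · i = 0.1770 × 0.01850 = 0.003274 m/day.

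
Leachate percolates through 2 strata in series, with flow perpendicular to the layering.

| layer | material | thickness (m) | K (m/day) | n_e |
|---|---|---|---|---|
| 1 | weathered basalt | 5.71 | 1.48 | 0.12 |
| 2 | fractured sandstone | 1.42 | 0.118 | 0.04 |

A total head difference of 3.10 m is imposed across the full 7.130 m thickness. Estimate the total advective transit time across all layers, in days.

With flow normal to the layers, continuity requires the same specific discharge q through every layer.
Σ(b_i/K_i) = 5.71/1.48 + 1.42/0.118 = 15.89 d.
q = Δh / Σ(b_i/K_i) = 3.10 / 15.89 = 0.1951 m/day.
In each layer the seepage velocity is v_i = q/n_i, so the layer transit time is t_i = b_i·n_i / q:
  layer 1 (weathered basalt): t_1 = 5.71 × 0.12 / 0.1951 = 3.513 d
  layer 2 (fractured sandstone): t_2 = 1.42 × 0.04 / 0.1951 = 0.2912 d
Total t = Σ t_i = 3.804 days.

3.80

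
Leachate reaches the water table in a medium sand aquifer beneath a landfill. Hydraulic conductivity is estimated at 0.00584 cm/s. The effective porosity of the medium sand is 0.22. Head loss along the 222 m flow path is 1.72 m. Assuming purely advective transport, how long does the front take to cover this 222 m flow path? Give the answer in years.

3.42

Convert K: 0.00584 cm/s × 864 = 5.046 m/day.
Hydraulic gradient i = Δh / L = 1.72 / 222 = 0.007748.
Darcy flux q = K · i = 5.046 × 0.007748 = 0.03909 m/day.
Seepage velocity v = q / n_e = 0.03909 / 0.22 = 0.1777 m/day.
Travel time t = L / v = 222 / 0.1777 = 1249 days = 3.420 years.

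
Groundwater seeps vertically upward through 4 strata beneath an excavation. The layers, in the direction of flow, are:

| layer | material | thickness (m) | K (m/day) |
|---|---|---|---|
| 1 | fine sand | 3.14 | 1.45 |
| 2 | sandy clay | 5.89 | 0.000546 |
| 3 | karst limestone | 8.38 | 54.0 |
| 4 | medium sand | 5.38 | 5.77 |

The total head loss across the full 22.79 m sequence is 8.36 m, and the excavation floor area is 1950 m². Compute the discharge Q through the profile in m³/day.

1.51

Flow is perpendicular to layering, so the layers act in series and the equivalent K is the thickness-weighted harmonic mean.
Total thickness L = 3.14 + 5.89 + 8.38 + 5.38 = 22.79 m.
Σ(b_i/K_i) = 3.14/1.45 + 5.89/0.000546 + 8.38/54.0 + 5.38/5.77 = 10791 d.
K_eq = L / Σ(b_i/K_i) = 22.79 / 10791 = 0.002112 m/day.
Q = K_eq · A · (Δh/L) = 0.002112 × 1950 × (8.36/22.79) = 1.511 m³/day.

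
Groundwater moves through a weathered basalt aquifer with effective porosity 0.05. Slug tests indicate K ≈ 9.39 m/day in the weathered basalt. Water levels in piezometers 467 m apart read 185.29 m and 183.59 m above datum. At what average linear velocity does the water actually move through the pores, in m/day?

Hydraulic gradient i = (185.29 − 183.59) / 467 = 1.7 / 467 = 0.003640.
Darcy flux q = K · i = 9.390 × 0.003640 = 0.03418 m/day.
Seepage velocity v = q / n_e = 0.03418 / 0.05 = 0.6836 m/day.

0.684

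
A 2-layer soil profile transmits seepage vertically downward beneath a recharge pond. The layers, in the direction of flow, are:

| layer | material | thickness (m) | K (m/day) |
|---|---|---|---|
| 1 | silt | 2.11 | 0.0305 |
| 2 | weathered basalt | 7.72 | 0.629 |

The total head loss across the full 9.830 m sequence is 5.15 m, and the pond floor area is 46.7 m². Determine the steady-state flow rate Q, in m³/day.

Flow is perpendicular to layering, so the layers act in series and the equivalent K is the thickness-weighted harmonic mean.
Total thickness L = 2.11 + 7.72 = 9.830 m.
Σ(b_i/K_i) = 2.11/0.0305 + 7.72/0.629 = 81.45 d.
K_eq = L / Σ(b_i/K_i) = 9.830 / 81.45 = 0.1207 m/day.
Q = K_eq · A · (Δh/L) = 0.1207 × 46.7 × (5.15/9.830) = 2.953 m³/day.

2.95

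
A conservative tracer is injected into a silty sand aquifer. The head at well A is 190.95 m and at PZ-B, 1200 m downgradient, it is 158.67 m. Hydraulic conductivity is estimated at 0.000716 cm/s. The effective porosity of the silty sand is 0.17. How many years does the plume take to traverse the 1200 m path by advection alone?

33.6

Convert K: 0.000716 cm/s × 864 = 0.6186 m/day.
Hydraulic gradient i = (190.95 − 158.67) / 1200 = 32.28 / 1200 = 0.02690.
Darcy flux q = K · i = 0.6186 × 0.02690 = 0.01664 m/day.
Seepage velocity v = q / n_e = 0.01664 / 0.17 = 0.09789 m/day.
Travel time t = L / v = 1200 / 0.09789 = 12259 days = 33.56 years.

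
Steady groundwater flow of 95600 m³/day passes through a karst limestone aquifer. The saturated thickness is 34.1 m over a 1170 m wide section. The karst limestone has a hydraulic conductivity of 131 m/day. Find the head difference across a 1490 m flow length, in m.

Cross-sectional area A = 1170 × 34.1 = 39897 m².
From Q = K·A·i, i = Q / (K·A) = 95600 / (131.0 × 39897) = 0.01829.
Head loss Δh = i · L = 0.01829 × 1490 = 27.25 m.

27.3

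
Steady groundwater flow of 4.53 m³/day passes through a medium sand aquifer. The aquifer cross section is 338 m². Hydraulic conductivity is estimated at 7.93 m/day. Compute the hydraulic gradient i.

0.00169

From Q = K·A·i, i = Q / (K·A) = 4.53 / (7.930 × 338.0) = 0.001690.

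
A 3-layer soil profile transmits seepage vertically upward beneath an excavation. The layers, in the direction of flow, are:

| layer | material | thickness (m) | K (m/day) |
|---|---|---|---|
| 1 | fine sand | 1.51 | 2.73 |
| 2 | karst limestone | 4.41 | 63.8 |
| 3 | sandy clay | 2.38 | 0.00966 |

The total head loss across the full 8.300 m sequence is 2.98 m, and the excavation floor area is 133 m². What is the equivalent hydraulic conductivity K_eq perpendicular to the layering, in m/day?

0.0336

Flow is perpendicular to layering, so the layers act in series and the equivalent K is the thickness-weighted harmonic mean.
Total thickness L = 1.51 + 4.41 + 2.38 = 8.300 m.
Σ(b_i/K_i) = 1.51/2.73 + 4.41/63.8 + 2.38/0.00966 = 247.0 d.
K_eq = L / Σ(b_i/K_i) = 8.300 / 247.0 = 0.03360 m/day.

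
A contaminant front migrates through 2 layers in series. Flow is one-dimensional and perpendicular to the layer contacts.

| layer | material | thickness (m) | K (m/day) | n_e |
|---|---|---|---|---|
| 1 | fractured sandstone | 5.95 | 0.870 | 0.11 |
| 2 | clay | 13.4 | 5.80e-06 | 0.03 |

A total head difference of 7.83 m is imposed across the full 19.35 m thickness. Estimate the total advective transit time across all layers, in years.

853

With flow normal to the layers, continuity requires the same specific discharge q through every layer.
Σ(b_i/K_i) = 5.95/0.870 + 13.4/5.80e-06 = 2.310e+06 d.
q = Δh / Σ(b_i/K_i) = 7.83 / 2.310e+06 = 3.389e-06 m/day.
In each layer the seepage velocity is v_i = q/n_i, so the layer transit time is t_i = b_i·n_i / q:
  layer 1 (fractured sandstone): t_1 = 5.95 × 0.11 / 3.389e-06 = 1.931e+05 d
  layer 2 (clay): t_2 = 13.4 × 0.03 / 3.389e-06 = 1.186e+05 d
Total t = Σ t_i = 3.117e+05 days = 853.5 years.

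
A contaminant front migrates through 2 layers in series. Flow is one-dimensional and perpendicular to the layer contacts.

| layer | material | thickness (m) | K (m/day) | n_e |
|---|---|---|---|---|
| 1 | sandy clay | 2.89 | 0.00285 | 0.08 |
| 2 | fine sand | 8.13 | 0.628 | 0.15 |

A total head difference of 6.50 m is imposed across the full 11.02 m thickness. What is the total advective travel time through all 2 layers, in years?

0.628

With flow normal to the layers, continuity requires the same specific discharge q through every layer.
Σ(b_i/K_i) = 2.89/0.00285 + 8.13/0.628 = 1027 d.
q = Δh / Σ(b_i/K_i) = 6.50 / 1027 = 0.006329 m/day.
In each layer the seepage velocity is v_i = q/n_i, so the layer transit time is t_i = b_i·n_i / q:
  layer 1 (sandy clay): t_1 = 2.89 × 0.08 / 0.006329 = 36.53 d
  layer 2 (fine sand): t_2 = 8.13 × 0.15 / 0.006329 = 192.7 d
Total t = Σ t_i = 229.2 days = 0.6275 years.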